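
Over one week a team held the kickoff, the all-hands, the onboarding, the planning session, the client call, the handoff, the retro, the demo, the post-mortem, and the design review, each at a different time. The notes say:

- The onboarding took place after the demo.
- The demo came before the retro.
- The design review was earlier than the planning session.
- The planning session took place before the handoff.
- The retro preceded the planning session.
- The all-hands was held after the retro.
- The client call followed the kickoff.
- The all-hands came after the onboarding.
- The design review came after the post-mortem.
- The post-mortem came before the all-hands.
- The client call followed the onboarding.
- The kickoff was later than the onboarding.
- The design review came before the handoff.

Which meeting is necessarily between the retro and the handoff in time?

Tracing the constraints gives the retro → the planning session → the handoff, so the planning session sits after the retro and before the handoff.
No other meeting is forced both after the retro and before the handoff.

the planning session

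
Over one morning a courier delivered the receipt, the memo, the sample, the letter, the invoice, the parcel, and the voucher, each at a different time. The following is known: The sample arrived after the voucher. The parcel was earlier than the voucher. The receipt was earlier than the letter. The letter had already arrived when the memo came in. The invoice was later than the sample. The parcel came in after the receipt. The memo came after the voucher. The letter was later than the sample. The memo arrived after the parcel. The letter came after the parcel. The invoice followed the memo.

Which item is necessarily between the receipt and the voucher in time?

the parcel

Tracing the constraints gives the receipt → the parcel → the voucher, so the parcel sits after the receipt and before the voucher.
No other item is forced both after the receipt and before the voucher.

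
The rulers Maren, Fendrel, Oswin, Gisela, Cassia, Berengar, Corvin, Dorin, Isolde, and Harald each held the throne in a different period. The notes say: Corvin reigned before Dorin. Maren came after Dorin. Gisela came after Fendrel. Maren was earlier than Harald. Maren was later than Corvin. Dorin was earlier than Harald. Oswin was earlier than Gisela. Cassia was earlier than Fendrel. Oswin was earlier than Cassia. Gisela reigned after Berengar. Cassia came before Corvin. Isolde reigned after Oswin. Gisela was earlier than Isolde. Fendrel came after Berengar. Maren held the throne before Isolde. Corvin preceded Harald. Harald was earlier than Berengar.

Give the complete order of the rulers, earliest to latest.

The constraints fix every adjacent pair, so only one ordering works:
Oswin → Cassia → Corvin → Dorin → Maren → Harald → Berengar → Fendrel → Gisela → Isolde.

Oswin, Cassia, Corvin, Dorin, Maren, Harald, Berengar, Fendrel, Gisela, Isolde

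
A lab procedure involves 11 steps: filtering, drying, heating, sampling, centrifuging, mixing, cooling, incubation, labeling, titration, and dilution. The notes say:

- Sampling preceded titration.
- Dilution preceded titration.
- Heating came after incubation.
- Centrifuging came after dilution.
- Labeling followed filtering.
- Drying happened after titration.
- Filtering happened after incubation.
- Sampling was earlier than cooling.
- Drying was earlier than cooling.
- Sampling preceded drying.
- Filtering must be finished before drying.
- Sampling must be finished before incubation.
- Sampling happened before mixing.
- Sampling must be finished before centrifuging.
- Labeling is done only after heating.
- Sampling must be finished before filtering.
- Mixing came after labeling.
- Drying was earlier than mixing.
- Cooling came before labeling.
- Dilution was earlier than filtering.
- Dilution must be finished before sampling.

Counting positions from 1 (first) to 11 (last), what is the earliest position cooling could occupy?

Dilution, drying, filtering, incubation, sampling, and titration must all come before cooling — 6 forced predecessors.
Nothing else is forced ahead of cooling, so its earliest slot is position 6 + 1 = 7.

7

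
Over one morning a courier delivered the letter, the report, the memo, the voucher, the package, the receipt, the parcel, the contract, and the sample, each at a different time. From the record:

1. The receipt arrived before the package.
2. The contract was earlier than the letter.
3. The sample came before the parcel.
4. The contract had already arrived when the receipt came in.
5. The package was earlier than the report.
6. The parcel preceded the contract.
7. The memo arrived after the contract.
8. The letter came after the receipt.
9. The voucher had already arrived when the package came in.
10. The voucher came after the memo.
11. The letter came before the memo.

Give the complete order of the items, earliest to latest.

the sample, the parcel, the contract, the receipt, the letter, the memo, the voucher, the package, the report

The constraints fix every adjacent pair, so only one ordering works:
the sample → the parcel → the contract → the receipt → the letter → the memo → the voucher → the package → the report.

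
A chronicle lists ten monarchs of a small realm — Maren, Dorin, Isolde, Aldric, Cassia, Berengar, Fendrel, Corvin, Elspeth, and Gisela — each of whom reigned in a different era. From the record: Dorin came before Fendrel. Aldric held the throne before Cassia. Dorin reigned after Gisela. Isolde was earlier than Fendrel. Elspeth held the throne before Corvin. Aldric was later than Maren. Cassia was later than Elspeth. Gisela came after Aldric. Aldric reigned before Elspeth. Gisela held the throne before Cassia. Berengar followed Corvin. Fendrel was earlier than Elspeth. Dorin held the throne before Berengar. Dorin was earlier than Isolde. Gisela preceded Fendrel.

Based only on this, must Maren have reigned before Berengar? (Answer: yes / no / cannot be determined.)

yes

Chain the constraints: Maren → Aldric → Elspeth → Corvin → Berengar. Each link is directly stated, so Maren comes before Berengar.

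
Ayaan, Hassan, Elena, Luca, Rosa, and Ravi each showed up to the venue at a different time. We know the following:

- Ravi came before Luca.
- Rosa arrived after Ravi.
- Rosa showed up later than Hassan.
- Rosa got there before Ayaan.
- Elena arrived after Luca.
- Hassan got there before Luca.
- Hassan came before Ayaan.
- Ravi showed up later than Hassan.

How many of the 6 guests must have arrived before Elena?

Directly stated before Elena: Luca.
Hassan reaches Elena via Hassan → Luca → Elena.
Ravi reaches Elena via Ravi → Luca → Elena.
No chain forces Ayaan (or any of the others) ahead of Elena.
That's Hassan, Luca, and Ravi — 3 in all.

3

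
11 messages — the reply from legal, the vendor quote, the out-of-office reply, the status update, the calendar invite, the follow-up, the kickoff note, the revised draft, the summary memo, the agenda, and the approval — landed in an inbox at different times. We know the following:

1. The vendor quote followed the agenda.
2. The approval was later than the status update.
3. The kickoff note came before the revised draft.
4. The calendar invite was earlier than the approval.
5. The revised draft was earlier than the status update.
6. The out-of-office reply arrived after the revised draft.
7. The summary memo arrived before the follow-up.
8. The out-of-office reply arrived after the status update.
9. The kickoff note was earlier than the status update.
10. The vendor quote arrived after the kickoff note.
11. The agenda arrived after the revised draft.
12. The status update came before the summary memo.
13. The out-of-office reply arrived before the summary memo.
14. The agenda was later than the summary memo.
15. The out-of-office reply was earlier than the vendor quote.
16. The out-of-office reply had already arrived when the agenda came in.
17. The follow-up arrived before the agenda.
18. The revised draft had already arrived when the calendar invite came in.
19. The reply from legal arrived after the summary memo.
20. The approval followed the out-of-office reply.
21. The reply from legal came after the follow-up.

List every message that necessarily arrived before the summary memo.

the kickoff note, the out-of-office reply, the revised draft, the status update

Directly stated before the summary memo: the out-of-office reply and the status update.
The kickoff note reaches the summary memo via the kickoff note → the status update → the summary memo.
The revised draft reaches the summary memo via the revised draft → the status update → the summary memo.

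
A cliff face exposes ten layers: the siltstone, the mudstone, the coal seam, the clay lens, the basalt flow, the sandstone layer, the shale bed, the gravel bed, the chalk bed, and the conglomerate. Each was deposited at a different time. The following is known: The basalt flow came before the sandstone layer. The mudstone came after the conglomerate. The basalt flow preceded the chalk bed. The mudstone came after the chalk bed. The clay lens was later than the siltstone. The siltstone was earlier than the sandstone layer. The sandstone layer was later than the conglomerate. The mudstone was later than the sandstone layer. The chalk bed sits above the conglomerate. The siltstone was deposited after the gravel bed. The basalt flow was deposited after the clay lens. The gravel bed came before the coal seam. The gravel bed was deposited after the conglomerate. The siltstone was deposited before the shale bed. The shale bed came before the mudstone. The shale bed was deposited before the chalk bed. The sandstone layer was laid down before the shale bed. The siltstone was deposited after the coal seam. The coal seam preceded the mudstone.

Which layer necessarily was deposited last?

Every other layer has a chain of constraints placing it before the mudstone, so the mudstone is last.

the mudstone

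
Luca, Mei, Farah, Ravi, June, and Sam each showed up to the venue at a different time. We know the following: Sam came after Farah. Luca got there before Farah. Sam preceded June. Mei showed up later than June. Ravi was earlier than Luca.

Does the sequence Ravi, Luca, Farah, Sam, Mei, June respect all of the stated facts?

no

The constraints require June before Mei, but in the proposed sequence Mei appears ahead of June. That one violation is enough.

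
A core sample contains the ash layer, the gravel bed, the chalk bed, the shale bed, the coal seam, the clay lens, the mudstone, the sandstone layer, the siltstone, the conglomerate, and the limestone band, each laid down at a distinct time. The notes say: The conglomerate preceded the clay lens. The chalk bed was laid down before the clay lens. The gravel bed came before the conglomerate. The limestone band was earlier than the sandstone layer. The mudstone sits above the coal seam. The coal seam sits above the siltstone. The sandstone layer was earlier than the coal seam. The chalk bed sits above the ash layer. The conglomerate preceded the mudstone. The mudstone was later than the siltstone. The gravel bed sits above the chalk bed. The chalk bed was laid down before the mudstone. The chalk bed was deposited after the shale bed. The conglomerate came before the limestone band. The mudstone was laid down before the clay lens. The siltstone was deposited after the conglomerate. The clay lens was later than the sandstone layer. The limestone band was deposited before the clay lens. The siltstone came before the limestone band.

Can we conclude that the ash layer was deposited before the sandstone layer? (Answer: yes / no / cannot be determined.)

Chain the constraints: the ash layer → the chalk bed → the gravel bed → the conglomerate → the limestone band → the sandstone layer. Each link is directly stated, so the ash layer comes before the sandstone layer.

yes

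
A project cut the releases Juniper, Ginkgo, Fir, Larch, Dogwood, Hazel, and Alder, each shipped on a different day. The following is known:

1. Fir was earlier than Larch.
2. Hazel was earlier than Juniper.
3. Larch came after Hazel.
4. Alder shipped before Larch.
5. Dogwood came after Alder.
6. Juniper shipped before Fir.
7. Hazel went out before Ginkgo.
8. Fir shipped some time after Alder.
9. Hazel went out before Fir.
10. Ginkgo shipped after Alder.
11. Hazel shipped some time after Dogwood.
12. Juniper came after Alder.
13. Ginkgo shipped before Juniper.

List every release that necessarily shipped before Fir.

Directly stated before Fir: Alder, Hazel, and Juniper.
Dogwood reaches Fir via Dogwood → Hazel → Fir.
Ginkgo reaches Fir via Ginkgo → Juniper → Fir.
No chain forces Larch ahead of Fir.

Alder, Dogwood, Ginkgo, Hazel, Juniper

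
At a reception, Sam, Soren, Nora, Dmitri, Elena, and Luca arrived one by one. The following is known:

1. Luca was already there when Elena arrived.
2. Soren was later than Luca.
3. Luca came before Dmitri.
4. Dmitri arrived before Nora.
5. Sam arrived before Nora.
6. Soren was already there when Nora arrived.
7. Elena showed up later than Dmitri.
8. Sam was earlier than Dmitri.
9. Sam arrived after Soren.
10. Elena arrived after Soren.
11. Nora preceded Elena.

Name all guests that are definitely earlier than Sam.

Luca, Soren

Directly stated before Sam: Soren.
Luca reaches Sam via Luca → Soren → Sam.
No chain forces Dmitri (or any of the others) ahead of Sam.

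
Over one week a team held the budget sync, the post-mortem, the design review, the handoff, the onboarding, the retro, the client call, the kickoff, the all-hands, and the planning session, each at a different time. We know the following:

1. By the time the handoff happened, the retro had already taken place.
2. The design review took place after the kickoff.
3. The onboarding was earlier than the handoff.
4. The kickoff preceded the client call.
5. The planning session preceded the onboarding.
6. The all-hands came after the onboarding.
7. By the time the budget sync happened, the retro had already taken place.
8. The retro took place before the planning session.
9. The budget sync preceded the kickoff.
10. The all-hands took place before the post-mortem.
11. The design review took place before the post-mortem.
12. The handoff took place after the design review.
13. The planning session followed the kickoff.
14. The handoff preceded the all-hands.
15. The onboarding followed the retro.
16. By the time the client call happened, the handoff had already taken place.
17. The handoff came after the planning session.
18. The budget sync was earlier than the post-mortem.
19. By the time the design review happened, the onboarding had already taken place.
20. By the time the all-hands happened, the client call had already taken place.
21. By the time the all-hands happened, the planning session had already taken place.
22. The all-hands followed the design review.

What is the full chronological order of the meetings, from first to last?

The constraints fix every adjacent pair, so only one ordering works:
the retro → the budget sync → the kickoff → the planning session → the onboarding → the design review → the handoff → the client call → the all-hands → the post-mortem.

the retro, the budget sync, the kickoff, the planning session, the onboarding, the design review, the handoff, the client call, the all-hands, the post-mortem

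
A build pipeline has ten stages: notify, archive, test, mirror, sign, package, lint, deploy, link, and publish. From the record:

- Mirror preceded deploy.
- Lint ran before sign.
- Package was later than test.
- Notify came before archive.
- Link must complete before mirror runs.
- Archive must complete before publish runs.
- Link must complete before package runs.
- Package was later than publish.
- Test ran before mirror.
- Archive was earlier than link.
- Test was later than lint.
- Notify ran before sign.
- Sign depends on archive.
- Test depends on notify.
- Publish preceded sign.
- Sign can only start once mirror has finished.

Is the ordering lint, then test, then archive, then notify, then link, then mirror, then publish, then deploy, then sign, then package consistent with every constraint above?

no

The constraints require notify before archive, but in the proposed sequence archive appears ahead of notify. That one violation is enough.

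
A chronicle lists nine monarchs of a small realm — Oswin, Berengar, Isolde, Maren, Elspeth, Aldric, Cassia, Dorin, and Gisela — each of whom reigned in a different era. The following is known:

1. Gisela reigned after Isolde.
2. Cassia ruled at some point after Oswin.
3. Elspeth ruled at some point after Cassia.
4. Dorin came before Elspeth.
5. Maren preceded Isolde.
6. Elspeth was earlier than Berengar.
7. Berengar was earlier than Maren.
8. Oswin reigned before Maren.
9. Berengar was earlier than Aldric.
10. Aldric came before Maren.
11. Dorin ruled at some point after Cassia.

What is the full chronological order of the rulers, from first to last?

Oswin, Cassia, Dorin, Elspeth, Berengar, Aldric, Maren, Isolde, Gisela

The constraints fix every adjacent pair, so only one ordering works:
Oswin → Cassia → Dorin → Elspeth → Berengar → Aldric → Maren → Isolde → Gisela.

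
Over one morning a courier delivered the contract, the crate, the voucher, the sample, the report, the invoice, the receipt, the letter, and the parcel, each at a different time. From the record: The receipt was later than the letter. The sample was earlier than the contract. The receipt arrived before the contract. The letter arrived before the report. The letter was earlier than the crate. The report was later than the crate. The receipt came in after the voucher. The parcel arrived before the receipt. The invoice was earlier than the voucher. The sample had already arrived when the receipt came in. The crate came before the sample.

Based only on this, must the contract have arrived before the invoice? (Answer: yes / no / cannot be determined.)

no

Tracing the constraints gives the invoice → the voucher → the receipt → the contract, so the invoice must come before the contract.
That means the contract cannot be before the invoice.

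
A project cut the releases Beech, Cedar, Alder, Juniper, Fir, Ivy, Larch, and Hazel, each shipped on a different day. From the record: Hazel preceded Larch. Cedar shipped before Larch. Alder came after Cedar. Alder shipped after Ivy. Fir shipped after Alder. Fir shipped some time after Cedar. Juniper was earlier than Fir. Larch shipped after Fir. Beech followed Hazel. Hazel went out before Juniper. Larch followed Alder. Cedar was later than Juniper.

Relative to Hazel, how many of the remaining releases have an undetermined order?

1

Forced after Hazel: Alder, Beech, Cedar, Fir, Juniper, and Larch.
That leaves Ivy with no forced order relative to Hazel — 1.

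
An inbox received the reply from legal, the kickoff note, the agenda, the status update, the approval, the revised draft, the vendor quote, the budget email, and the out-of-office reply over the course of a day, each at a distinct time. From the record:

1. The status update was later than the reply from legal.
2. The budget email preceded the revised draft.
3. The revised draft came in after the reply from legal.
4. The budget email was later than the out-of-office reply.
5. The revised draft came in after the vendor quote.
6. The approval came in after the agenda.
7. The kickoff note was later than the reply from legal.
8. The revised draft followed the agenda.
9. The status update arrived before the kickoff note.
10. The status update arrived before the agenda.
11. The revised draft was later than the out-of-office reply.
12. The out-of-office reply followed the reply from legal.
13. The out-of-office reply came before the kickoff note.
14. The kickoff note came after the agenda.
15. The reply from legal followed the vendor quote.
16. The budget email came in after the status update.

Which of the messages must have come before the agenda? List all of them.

the reply from legal, the status update, the vendor quote

Directly stated before the agenda: the status update.
The reply from legal reaches the agenda via the reply from legal → the status update → the agenda.
The vendor quote reaches the agenda via the vendor quote → the reply from legal → the status update → the agenda.
No chain forces the out-of-office reply (or any of the others) ahead of the agenda.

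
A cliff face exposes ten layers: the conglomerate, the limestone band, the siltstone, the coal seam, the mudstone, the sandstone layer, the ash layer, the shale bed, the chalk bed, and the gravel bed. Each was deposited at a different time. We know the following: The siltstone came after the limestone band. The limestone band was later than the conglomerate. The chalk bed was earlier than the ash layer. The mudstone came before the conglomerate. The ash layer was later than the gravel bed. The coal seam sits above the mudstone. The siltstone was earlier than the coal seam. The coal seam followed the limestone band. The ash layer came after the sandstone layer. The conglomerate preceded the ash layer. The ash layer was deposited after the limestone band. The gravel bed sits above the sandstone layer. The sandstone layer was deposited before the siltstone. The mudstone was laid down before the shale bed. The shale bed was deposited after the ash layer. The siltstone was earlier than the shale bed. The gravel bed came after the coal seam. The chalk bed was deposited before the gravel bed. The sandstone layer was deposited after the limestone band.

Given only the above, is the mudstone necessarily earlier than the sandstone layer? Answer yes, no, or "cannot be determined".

yes

Chain the constraints: the mudstone → the conglomerate → the limestone band → the sandstone layer. Each link is directly stated, so the mudstone comes before the sandstone layer.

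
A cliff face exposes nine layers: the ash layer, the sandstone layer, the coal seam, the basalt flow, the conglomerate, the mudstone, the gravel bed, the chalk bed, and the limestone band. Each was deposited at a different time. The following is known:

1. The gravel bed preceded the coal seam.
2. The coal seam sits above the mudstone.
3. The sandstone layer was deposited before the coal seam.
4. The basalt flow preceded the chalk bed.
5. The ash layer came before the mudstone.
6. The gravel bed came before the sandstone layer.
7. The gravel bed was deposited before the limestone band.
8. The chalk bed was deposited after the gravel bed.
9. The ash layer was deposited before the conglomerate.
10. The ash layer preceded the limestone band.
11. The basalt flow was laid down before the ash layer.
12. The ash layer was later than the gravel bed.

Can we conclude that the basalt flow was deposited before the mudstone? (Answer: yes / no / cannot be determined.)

Chain the constraints: the basalt flow → the ash layer → the mudstone. Each link is directly stated, so the basalt flow comes before the mudstone.

yes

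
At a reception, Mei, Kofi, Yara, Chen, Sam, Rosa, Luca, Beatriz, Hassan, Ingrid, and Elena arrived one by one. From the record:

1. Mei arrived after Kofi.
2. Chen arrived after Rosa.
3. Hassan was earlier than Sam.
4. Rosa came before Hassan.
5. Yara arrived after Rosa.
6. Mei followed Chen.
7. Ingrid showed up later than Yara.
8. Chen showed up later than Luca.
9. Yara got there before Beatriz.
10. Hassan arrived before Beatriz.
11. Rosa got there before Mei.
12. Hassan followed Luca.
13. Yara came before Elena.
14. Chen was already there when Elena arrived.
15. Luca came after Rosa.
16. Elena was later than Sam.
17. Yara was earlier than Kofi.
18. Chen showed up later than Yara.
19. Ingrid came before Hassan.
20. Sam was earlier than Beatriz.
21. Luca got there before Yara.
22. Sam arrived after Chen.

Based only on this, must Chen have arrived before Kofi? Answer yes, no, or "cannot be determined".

cannot be determined

No chain of stated constraints runs from Chen to Kofi, and none runs from Kofi to Chen either.
So the relative order of Chen and Kofi is not fixed by the given facts.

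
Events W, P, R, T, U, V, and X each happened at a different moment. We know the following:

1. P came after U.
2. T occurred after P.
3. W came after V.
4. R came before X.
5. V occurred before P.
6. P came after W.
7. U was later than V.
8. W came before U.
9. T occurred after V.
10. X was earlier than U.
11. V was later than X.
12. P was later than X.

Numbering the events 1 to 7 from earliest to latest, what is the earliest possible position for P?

6

R, U, V, W, and X must all come before P — 5 forced predecessors.
Nothing else is forced ahead of P, so its earliest slot is position 5 + 1 = 6.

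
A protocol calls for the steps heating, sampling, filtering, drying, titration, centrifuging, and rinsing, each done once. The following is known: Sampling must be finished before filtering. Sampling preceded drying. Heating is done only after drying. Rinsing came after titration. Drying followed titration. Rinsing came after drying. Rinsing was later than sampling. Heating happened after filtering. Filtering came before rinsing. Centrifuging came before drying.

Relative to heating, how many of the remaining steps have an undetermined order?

Forced before heating: centrifuging, drying, filtering, sampling, and titration.
That leaves rinsing with no forced order relative to heating — 1.

1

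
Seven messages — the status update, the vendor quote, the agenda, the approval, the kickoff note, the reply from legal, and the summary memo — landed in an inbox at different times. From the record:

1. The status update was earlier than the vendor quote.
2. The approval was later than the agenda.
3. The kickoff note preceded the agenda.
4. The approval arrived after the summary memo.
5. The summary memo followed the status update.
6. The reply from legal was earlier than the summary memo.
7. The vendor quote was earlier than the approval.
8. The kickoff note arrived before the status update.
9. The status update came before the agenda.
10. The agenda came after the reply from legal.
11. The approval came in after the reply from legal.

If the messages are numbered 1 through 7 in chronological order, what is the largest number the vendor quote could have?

The vendor quote must come before the approval — 1 message forced after it.
Everything else can be placed before the vendor quote in some valid order, so the vendor quote can sit as late as position 7 − 1 = 6.

6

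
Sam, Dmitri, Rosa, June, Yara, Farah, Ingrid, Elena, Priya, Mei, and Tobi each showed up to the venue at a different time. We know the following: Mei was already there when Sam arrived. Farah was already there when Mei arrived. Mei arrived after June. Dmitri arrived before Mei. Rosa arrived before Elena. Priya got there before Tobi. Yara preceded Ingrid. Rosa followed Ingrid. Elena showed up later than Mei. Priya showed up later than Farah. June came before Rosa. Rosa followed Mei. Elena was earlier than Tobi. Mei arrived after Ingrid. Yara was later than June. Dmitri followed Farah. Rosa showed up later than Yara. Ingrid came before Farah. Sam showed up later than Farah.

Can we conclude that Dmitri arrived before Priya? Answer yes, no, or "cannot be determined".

cannot be determined

No chain of stated constraints runs from Dmitri to Priya, and none runs from Priya to Dmitri either.
So the relative order of Dmitri and Priya is not fixed by the given facts.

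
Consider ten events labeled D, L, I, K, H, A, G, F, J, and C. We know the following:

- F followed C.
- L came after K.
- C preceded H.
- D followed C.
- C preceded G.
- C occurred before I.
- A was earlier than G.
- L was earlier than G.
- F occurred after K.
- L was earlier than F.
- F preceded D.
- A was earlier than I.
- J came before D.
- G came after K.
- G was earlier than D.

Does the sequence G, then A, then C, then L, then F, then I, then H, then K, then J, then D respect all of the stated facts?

The constraints require K before G, but in the proposed sequence G appears ahead of K. That one violation is enough.

no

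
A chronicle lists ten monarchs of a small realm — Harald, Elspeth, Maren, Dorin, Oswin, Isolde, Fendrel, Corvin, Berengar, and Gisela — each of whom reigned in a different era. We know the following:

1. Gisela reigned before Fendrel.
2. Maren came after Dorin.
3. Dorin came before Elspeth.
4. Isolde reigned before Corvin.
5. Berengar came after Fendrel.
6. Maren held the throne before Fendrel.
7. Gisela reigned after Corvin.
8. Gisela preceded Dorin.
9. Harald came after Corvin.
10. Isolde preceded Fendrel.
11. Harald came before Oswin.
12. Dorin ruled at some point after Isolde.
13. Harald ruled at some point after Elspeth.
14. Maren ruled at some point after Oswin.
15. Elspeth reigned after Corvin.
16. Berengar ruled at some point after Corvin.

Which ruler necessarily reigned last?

Every other ruler has a chain of constraints placing them before Berengar, so Berengar is last.

Berengar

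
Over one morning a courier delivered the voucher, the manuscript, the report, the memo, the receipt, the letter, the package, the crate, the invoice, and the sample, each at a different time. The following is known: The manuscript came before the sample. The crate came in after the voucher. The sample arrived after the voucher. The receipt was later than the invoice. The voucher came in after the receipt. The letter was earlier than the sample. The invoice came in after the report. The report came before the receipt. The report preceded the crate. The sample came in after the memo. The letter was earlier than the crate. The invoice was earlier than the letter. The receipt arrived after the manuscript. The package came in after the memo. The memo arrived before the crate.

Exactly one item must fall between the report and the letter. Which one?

the invoice

Tracing the constraints gives the report → the invoice → the letter, so the invoice sits after the report and before the letter.
No other item is forced both after the report and before the letter.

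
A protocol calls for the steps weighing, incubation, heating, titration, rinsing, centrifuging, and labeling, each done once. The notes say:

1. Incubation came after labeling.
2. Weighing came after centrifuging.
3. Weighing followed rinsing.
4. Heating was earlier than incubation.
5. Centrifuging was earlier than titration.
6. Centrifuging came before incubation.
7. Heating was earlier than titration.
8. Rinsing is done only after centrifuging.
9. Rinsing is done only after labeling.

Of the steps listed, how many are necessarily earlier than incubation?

Directly stated before incubation: centrifuging, heating, and labeling.
No chain forces rinsing (or any of the others) ahead of incubation.
That's centrifuging, heating, and labeling — 3 in all.

3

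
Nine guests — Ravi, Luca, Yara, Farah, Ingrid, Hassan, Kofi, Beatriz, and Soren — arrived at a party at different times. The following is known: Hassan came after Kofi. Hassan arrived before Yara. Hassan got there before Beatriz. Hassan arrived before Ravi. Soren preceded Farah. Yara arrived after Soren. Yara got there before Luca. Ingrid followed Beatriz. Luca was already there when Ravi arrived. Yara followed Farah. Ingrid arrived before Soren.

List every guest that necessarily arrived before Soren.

Directly stated before Soren: Ingrid.
Beatriz reaches Soren via Beatriz → Ingrid → Soren.
Hassan reaches Soren via Hassan → Beatriz → Ingrid → Soren.
Kofi reaches Soren via Kofi → Hassan → Beatriz → Ingrid → Soren.

Beatriz, Hassan, Ingrid, Kofi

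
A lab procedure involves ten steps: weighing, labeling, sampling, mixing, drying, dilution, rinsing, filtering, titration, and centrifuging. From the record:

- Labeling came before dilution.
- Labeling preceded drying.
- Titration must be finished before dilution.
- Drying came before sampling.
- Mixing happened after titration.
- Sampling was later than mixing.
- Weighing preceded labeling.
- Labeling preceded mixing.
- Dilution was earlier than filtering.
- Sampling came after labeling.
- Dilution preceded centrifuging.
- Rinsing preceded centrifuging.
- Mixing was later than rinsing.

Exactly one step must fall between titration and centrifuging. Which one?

dilution

Tracing the constraints gives titration → dilution → centrifuging, so dilution sits after titration and before centrifuging.
No other step is forced both after titration and before centrifuging.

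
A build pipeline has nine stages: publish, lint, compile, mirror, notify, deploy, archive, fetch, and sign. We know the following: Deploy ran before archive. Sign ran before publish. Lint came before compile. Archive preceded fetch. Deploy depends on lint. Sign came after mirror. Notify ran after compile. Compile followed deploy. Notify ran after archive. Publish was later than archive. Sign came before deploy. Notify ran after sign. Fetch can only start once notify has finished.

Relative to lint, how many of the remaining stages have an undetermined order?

Forced after lint: archive, compile, deploy, fetch, notify, and publish.
That leaves mirror and sign with no forced order relative to lint — 2.

2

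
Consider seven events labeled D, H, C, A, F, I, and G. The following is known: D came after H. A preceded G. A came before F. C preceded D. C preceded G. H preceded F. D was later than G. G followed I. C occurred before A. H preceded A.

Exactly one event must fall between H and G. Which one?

A

Tracing the constraints gives H → A → G, so A sits after H and before G.
No other event is forced both after H and before G.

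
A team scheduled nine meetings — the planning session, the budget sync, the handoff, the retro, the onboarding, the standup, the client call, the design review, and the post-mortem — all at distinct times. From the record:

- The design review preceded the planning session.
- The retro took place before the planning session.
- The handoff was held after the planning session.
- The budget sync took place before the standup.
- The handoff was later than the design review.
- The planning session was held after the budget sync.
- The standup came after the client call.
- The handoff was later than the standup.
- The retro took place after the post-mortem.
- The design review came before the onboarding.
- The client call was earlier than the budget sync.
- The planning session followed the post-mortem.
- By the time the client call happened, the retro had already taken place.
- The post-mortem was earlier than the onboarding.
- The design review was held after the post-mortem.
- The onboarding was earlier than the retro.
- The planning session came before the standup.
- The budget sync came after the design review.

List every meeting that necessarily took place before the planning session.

Directly stated before the planning session: the budget sync, the design review, the post-mortem, and the retro.
The client call reaches the planning session via the client call → the budget sync → the planning session.
The onboarding reaches the planning session via the onboarding → the retro → the planning session.

the budget sync, the client call, the design review, the onboarding, the post-mortem, the retro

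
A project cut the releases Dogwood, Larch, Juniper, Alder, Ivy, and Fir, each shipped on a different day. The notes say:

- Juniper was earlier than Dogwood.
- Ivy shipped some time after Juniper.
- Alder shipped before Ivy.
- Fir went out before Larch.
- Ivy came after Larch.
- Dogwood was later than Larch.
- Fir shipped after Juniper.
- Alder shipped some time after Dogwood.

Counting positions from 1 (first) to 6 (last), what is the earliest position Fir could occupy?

Juniper must come before Fir — 1 forced predecessor.
Nothing else is forced ahead of Fir, so its earliest slot is position 1 + 1 = 2.

2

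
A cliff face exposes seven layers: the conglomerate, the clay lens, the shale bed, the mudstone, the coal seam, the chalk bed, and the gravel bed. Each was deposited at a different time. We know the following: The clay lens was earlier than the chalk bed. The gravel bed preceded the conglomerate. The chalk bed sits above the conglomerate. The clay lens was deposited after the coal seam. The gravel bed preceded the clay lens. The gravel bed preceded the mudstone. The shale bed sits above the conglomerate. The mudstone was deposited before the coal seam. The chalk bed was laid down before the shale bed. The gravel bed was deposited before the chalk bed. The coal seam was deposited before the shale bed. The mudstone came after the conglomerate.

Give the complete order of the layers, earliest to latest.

The constraints fix every adjacent pair, so only one ordering works:
the gravel bed → the conglomerate → the mudstone → the coal seam → the clay lens → the chalk bed → the shale bed.

the gravel bed, the conglomerate, the mudstone, the coal seam, the clay lens, the chalk bed, the shale bed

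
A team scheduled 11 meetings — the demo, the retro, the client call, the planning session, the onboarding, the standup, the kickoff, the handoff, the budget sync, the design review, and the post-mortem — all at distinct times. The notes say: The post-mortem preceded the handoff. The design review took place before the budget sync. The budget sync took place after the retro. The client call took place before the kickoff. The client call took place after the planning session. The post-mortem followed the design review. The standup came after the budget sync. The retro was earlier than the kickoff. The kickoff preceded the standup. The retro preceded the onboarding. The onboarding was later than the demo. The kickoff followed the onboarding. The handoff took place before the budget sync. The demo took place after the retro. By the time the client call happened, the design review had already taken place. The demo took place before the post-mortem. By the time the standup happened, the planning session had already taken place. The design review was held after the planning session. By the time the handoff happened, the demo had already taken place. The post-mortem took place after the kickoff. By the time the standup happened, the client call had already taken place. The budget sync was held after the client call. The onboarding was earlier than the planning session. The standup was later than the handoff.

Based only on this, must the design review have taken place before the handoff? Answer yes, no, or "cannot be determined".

Chain the constraints: the design review → the post-mortem → the handoff. Each link is directly stated, so the design review comes before the handoff.

yes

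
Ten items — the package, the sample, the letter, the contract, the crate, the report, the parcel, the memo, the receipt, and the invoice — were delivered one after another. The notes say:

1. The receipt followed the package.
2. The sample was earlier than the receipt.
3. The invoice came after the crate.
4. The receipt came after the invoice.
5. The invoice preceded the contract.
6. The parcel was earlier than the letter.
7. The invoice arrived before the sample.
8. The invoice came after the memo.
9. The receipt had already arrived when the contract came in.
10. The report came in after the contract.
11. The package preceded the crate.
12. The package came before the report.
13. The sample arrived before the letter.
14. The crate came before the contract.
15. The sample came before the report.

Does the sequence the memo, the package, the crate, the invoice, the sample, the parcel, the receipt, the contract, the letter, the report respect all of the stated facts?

yes

Check each stated constraint against the proposed order — e.g. the package is ahead of the receipt; the package is ahead of the report. Every pair is in the required order; nothing is violated.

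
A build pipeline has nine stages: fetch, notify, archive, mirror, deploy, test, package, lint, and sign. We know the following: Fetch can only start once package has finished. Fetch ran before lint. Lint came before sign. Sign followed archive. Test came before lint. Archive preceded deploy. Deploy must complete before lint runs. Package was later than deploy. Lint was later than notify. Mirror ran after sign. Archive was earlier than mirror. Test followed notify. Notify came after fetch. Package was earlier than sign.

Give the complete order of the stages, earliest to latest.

archive, deploy, package, fetch, notify, test, lint, sign, mirror

The constraints fix every adjacent pair, so only one ordering works:
archive → deploy → package → fetch → notify → test → lint → sign → mirror.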